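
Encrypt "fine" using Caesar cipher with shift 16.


Word: "fine"
Shift: 16
Each letter → (letter + shift) mod 26:
  'f' (5) + 16 = 21 → 'v'
  'i' (8) + 16 = 24 → 'y'
  'n' (13) + 16 = 3 → 'd'
  'e' (4) + 16 = 20 → 'u'
Result = "vydu"


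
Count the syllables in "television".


Word: "television"
Syllable breakdown: tel · e · vi · sion
Counting: 4 parts
= 4 syllables


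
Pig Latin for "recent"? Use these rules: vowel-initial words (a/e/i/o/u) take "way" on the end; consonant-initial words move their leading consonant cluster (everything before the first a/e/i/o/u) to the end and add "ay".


Word: "recent"
Starts with consonant(s) → move to end, add 'ay'
Consonant cluster: "r"
Pig Latin = "ecentray"


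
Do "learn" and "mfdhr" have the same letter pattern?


Pattern of "learn": [0, 1, 2, 3, 4]
Pattern of "mfdhr": [0, 1, 2, 3, 4]
Patterns match
Same pattern = Yes


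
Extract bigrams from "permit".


Word: "permit" (length 6)
Number of bigrams = 6 - 2 + 1 = 5
  Position 0: "pe"
  Position 1: "er"
  Position 2: "rm"
  Position 3: "mi"
  Position 4: "it"
Bigrams = "pe", "er", "rm", "mi", "it"


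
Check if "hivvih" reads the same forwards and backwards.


Word: "hivvih"
Reversed: "hivvih"
Forward == Backward? hivvih == hivvih
Palindrome = Yes


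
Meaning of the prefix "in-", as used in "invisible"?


Prefix: in-
Example: invisible (in- + visible)
Meaning = not / into


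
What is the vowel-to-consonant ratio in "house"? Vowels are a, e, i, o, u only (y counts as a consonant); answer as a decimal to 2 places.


Word: "house"
Vowels (a,e,i,o,u): 3
Consonants: 2
Ratio = 3/2
= 1.50


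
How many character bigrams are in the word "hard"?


Word: "hard" (length 4)
Number of 2-grams = length - 2 + 1 = 4 - 2 + 1
= 3


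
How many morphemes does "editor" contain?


Word: "editor"
Morphemes: edit + -or
Each morpheme carries meaning
= 2 morphemes


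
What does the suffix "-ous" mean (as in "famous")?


Suffix: -ous
Example: famous = fame + -ous, with a spelling change
Meaning = having quality of


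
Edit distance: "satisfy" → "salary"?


Word 1: "satisfy" (length 7)
Word 2: "salary" (length 6)
One optimal edit sequence (insert/delete/substitute each cost 1):
  1. keep 's'
  2. keep 'a'
  3. delete 't'  (+1)
  4. substitute 'i' -> 'l'  (+1)
  5. substitute 's' -> 'a'  (+1)
  6. substitute 'f' -> 'r'  (+1)
  7. keep 'y'
Total edit operations: 4
Edit distance = 4


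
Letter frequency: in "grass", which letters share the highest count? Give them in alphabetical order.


Word: "grass"
Letter counts:
  'a': 1
  'g': 1
  'r': 1
  's': 2
Maximum count = 2
Most frequent = 's' (2 times each)


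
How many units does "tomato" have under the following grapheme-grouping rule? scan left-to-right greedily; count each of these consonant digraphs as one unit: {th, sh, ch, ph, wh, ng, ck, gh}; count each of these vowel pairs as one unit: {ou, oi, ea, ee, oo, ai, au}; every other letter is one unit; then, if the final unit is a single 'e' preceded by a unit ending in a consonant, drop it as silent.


Word: "tomato" (6 letters)
Left-to-right scan:
  [1] 't' (letter)
  [2] 'o' (letter)
  [3] 'm' (letter)
  [4] 'a' (letter)
  [5] 't' (letter)
  [6] 'o' (letter)
Units from scan: 6
Sound units = 6 units


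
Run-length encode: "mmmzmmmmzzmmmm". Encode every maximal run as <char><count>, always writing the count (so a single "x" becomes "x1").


String: "mmmzmmmmzzmmmm"
Scanning for consecutive runs:
  'm' x 3
  'z' x 1
  'm' x 4
  'z' x 2
  'm' x 4
RLE = "m3z1m4z2m4"


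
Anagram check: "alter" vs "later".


Word 1: "alter" → sorted: aelrt
Word 2: "later" → sorted: aelrt
Same letters? aelrt == aelrt
Anagram = Yes


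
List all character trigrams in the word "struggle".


Word: "struggle" (length 8)
Number of trigrams = 8 - 3 + 1 = 6
  Position 0: "str"
  Position 1: "tru"
  Position 2: "rug"
  Position 3: "ugg"
  Position 4: "ggl"
  Position 5: "gle"
Trigrams = "str", "tru", "rug", "ugg", "ggl", "gle"


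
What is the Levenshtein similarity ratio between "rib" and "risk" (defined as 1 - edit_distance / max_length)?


Word 1: "rib" (length 3)
Word 2: "risk" (length 4)
One optimal edit sequence:
  1. keep 'r'
  2. keep 'i'
  3. insert 's'  (+1)
  4. substitute 'b' -> 'k'  (+1)
Edit distance = 2
Max length = max(3, 4) = 4
Similarity = 1 - 2/4
= 0.5000


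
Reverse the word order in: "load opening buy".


Original: "load opening buy"
Words (1..n): load | opening | buy
Reversed (n..1): buy | opening | load
Result = "buy opening load"


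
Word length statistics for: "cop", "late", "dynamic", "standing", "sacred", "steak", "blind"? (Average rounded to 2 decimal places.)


Lengths: "cop"=3, "late"=4, "dynamic"=7, "standing"=8, "sacred"=6, "steak"=5, "blind"=5
Sum = 38, Count = 7
Average = 38/7 = 5.43
= avg=5.43, min=3, max=8


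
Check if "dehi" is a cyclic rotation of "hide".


Word: "hide", Candidate: "dehi"
Method: check if candidate is substring of word+word
"hidehide" contains "dehi"? Yes
Is rotation = Yes


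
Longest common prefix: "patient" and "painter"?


Word 1: "patient"
Word 2: "painter"
Comparing from start:
  Pos 0: 'p' == 'p'
  Pos 1: 'a' == 'a'
  Pos 2: 't' != 'i' (stop)
LCP = "pa" (length 2)


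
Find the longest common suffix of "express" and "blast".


Word 1: "express"
Word 2: "blast"
Comparing from end:
  Pos -1: 's' != 't' (stop)
LCS = "" (length 0)


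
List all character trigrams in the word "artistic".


Word: "artistic" (length 8)
Number of trigrams = 8 - 3 + 1 = 6
  Position 0: "art"
  Position 1: "rti"
  Position 2: "tis"
  Position 3: "ist"
  Position 4: "sti"
  Position 5: "tic"
Trigrams = "art", "rti", "tis", "ist", "sti", "tic"


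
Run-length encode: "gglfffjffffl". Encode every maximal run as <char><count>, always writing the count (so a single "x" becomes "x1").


String: "gglfffjffffl"
Scanning for consecutive runs:
  'g' x 2
  'l' x 1
  'f' x 3
  'j' x 1
  'f' x 4
  'l' x 1
RLE = "g2l1f3j1f4l1"


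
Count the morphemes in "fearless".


Word: "fearless"
Morphemes: fear | -less
Each morpheme carries meaning
= 2 morphemes


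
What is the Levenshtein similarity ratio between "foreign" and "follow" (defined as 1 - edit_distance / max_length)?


Word 1: "foreign" (length 7)
Word 2: "follow" (length 6)
One optimal edit sequence:
  1. keep 'f'
  2. keep 'o'
  3. delete 'r'  (+1)
  4. substitute 'e' -> 'l'  (+1)
  5. substitute 'i' -> 'l'  (+1)
  6. substitute 'g' -> 'o'  (+1)
  7. substitute 'n' -> 'w'  (+1)
Edit distance = 5
Max length = max(7, 6) = 7
Similarity = 1 - 5/7
= 0.2857


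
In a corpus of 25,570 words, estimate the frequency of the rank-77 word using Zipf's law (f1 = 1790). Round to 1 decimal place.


Zipf's law: f(r) = f(1) / r
f(1) = 1790
f(77) = 1790 / 77
= 23.2 occurrences


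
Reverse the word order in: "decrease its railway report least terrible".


Original: "decrease its railway report least terrible"
Words (1..n): decrease | its | railway | report | least | terrible
Reversed (n..1): terrible | least | report | railway | its | decrease
Result = "terrible least report railway its decrease"


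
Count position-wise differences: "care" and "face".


Comparing character by character (same length = 4):
  Pos 0: 'c' vs 'f' !=
  Pos 1: 'a' vs 'a' =
  Pos 2: 'r' vs 'c' !=
  Pos 3: 'e' vs 'e' =
Hamming distance = 2


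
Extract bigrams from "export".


Word: "export" (length 6)
Number of bigrams = 6 - 2 + 1 = 5
  Position 0: "ex"
  Position 1: "xp"
  Position 2: "po"
  Position 3: "or"
  Position 4: "rt"
Bigrams = "ex", "xp", "po", "or", "rt"


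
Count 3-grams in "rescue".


Word: "rescue" (length 6)
Number of 3-grams = length - 3 + 1 = 6 - 3 + 1
= 4


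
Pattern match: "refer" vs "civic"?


Pattern of "refer": [0, 1, 2, 1, 0]
Pattern of "civic": [0, 1, 2, 1, 0]
Patterns match
Same pattern = Yes


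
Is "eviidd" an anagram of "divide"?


Word 1: "divide" → sorted: ddeiiv
Word 2: "eviidd" → sorted: ddeiiv
Same letters? ddeiiv == ddeiiv
Anagram = Yes


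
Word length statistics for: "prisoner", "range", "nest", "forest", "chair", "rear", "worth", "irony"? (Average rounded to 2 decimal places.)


Lengths: "prisoner"=8, "range"=5, "nest"=4, "forest"=6, "chair"=5, "rear"=4, "worth"=5, "irony"=5
Sum = 42, Count = 8
Average = 42/8 = 5.25
= avg=5.25, min=4, max=8


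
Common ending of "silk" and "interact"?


Word 1: "silk"
Word 2: "interact"
Comparing from end:
  Pos -1: 'k' != 't' (stop)
LCS = "" (length 0)


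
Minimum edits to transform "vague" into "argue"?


Word 1: "vague" (length 5)
Word 2: "argue" (length 5)
One optimal edit sequence (insert/delete/substitute each cost 1):
  1. substitute 'v' -> 'a'  (+1)
  2. substitute 'a' -> 'r'  (+1)
  3. keep 'g'
  4. keep 'u'
  5. keep 'e'
Total edit operations: 2
Edit distance = 2


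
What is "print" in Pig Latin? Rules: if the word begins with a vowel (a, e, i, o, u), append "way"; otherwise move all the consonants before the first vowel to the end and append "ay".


Word: "print"
Starts with consonant(s) → move to end, add 'ay'
Consonant cluster: "pr"
Pig Latin = "intpray"


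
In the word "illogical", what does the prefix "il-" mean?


Prefix: il-
As in: illogical -> il- + logical
Meaning = not


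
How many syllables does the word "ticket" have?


Word: "ticket"
Syllable breakdown: tick | et
Counting: 2 parts
= 2 syllables


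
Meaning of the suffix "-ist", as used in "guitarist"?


Suffix: -ist
Example: guitarist = guitar + -ist
Meaning = one who practices


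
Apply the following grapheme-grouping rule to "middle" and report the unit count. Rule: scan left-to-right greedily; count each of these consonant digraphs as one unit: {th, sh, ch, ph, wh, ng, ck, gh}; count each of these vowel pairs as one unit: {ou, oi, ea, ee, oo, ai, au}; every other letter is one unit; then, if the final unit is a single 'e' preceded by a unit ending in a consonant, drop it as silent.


Word: "middle" (6 letters)
Left-to-right scan:
  [1] 'm' (letter)
  [2] 'i' (letter)
  [3] 'd' (letter)
  [4] 'd' (letter)
  [5] 'l' (letter)
  [6] 'e' (letter)
Units from scan: 6
Final unit is 'e' after a consonant -> drop as silent (-1)
Sound units = 5 units


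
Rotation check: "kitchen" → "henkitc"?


Word: "kitchen", Candidate: "henkitc"
Method: check if candidate is substring of word+word
"kitchenkitchen" contains "henkitc"? Yes
Is rotation = Yes


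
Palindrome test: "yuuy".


Word: "yuuy"
Reversed: "yuuy"
Forward == Backward? yuuy == yuuy
Palindrome = Yes


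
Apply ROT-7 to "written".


Word: "written"
Shift: 7
Each letter → (letter + shift) mod 26:
  'w' (22) + 7 = 3 → 'd'
  'r' (17) + 7 = 24 → 'y'
  'i' (8) + 7 = 15 → 'p'
  't' (19) + 7 = 0 → 'a'
  't' (19) + 7 = 0 → 'a'
  'e' (4) + 7 = 11 → 'l'
  'n' (13) + 7 = 20 → 'u'
Result = "dypaalu"


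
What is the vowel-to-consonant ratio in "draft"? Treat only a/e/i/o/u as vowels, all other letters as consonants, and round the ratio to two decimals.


Word: "draft"
Vowels (a,e,i,o,u): 1
Consonants: 4
Ratio = 1/4
= 0.25


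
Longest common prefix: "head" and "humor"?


Word 1: "head"
Word 2: "humor"
Comparing from start:
  Pos 0: 'h' == 'h'
  Pos 1: 'e' != 'u' (stop)
LCP = "h" (length 1)


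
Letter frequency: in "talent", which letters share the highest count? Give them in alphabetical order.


Word: "talent"
Letter counts:
  'a': 1
  'e': 1
  'l': 1
  'n': 1
  't': 2
Maximum count = 2
Most frequent = 't' (2 times each)


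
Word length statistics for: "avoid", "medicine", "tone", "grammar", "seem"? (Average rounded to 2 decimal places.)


Lengths: "avoid"=5, "medicine"=8, "tone"=4, "grammar"=7, "seem"=4
Sum = 28, Count = 5
Average = 28/5 = 5.60
= avg=5.60, min=4, max=8


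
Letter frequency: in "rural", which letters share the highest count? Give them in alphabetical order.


Word: "rural"
Letter counts:
  'a': 1
  'l': 1
  'r': 2
  'u': 1
Maximum count = 2
Most frequent = 'r' (2 times each)


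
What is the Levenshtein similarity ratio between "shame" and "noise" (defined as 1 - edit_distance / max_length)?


Word 1: "shame" (length 5)
Word 2: "noise" (length 5)
One optimal edit sequence:
  1. substitute 's' -> 'n'  (+1)
  2. substitute 'h' -> 'o'  (+1)
  3. substitute 'a' -> 'i'  (+1)
  4. substitute 'm' -> 's'  (+1)
  5. keep 'e'
Edit distance = 4
Max length = max(5, 5) = 5
Similarity = 1 - 4/5
= 0.2000


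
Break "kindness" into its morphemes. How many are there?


Word: "kindness"
Morphemes: kind | -ness
Each morpheme carries meaning
= 2 morphemes


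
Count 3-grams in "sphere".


Word: "sphere" (length 6)
Number of 3-grams = length - 3 + 1 = 6 - 3 + 1
= 4


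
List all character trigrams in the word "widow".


Word: "widow" (length 5)
Number of trigrams = 5 - 3 + 1 = 3
  Position 0: "wid"
  Position 1: "ido"
  Position 2: "dow"
Trigrams = "wid", "ido", "dow"


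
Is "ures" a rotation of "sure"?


Word: "sure", Candidate: "ures"
Method: check if candidate is substring of word+word
"suresure" contains "ures"? Yes
Is rotation = Yes


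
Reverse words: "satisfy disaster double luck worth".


Original: "satisfy disaster double luck worth"
Words (1..n): satisfy | disaster | double | luck | worth
Reversed (n..1): worth | luck | double | disaster | satisfy
Result = "worth luck double disaster satisfy"


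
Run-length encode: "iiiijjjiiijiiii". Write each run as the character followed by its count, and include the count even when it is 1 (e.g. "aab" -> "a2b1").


String: "iiiijjjiiijiiii"
Scanning for consecutive runs:
  'i' x 4
  'j' x 3
  'i' x 3
  'j' x 1
  'i' x 4
RLE = "i4j3i3j1i4"


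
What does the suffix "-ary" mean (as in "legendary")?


Suffix: -ary
Example: legendary (legend + -ary)
Meaning = relating to


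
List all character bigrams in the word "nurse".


Word: "nurse" (length 5)
Number of bigrams = 5 - 2 + 1 = 4
  Position 0: "nu"
  Position 1: "ur"
  Position 2: "rs"
  Position 3: "se"
Bigrams = "nu", "ur", "rs", "se"


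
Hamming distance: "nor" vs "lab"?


Comparing character by character (same length = 3):
  Pos 0: 'n' vs 'l' !=
  Pos 1: 'o' vs 'a' !=
  Pos 2: 'r' vs 'b' !=
Hamming distance = 3


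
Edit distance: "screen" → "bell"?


Word 1: "screen" (length 6)
Word 2: "bell" (length 4)
One optimal edit sequence (insert/delete/substitute each cost 1):
  1. delete 's'  (+1)
  2. delete 'c'  (+1)
  3. substitute 'r' -> 'b'  (+1)
  4. keep 'e'
  5. substitute 'e' -> 'l'  (+1)
  6. substitute 'n' -> 'l'  (+1)
Total edit operations: 5
Edit distance = 5


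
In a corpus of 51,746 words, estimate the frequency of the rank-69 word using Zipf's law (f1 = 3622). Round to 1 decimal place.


Zipf's law: f(r) = f(1) / r
f(1) = 3622
f(69) = 3622 / 69
= 52.5 occurrences


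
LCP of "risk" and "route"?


Word 1: "risk"
Word 2: "route"
Comparing from start:
  Pos 0: 'r' == 'r'
  Pos 1: 'i' != 'o' (stop)
LCP = "r" (length 1)


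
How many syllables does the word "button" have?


Word: "button"
Syllable breakdown: but · ton
Counting: 2 parts
= 2 syllables


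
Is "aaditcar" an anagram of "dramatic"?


Word 1: "dramatic" → sorted: aacdimrt
Word 2: "aaditcar" → sorted: aaacdirt
Same letters? aacdimrt != aaacdirt
Anagram = No


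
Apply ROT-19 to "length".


Word: "length"
Shift: 19
Each letter → (letter + shift) mod 26:
  'l' (11) + 19 = 4 → 'e'
  'e' (4) + 19 = 23 → 'x'
  'n' (13) + 19 = 6 → 'g'
  'g' (6) + 19 = 25 → 'z'
  't' (19) + 19 = 12 → 'm'
  'h' (7) + 19 = 0 → 'a'
Result = "exgzma"


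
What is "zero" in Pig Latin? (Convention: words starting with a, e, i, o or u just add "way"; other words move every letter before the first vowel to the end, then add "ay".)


Word: "zero"
Starts with consonant(s) → move to end, add 'ay'
Consonant cluster: "z"
Pig Latin = "erozay"


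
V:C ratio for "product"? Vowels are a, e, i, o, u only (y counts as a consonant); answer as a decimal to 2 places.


Word: "product"
Vowels (a,e,i,o,u): 2
Consonants: 5
Ratio = 2/5
= 0.40


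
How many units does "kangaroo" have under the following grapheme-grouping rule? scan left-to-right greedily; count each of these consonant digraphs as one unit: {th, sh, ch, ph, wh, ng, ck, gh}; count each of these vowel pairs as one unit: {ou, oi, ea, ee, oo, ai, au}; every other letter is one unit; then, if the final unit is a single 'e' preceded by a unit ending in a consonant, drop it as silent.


Word: "kangaroo" (8 letters)
Left-to-right scan:
  1. 'k' (letter)
  2. 'a' (letter)
  3. 'ng' (digraph)
  4. 'a' (letter)
  5. 'r' (letter)
  6. 'oo' (vowel-pair)
Units from scan: 6
Sound units = 6 units


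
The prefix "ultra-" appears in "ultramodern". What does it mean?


Prefix: ultra-
As in: ultramodern -> ultra- + modern
Meaning = beyond


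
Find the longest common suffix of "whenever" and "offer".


Word 1: "whenever"
Word 2: "offer"
Comparing from end:
  Pos -1: 'r' == 'r'
  Pos -2: 'e' == 'e'
  Pos -3: 'v' != 'f' (stop)
LCS = "er" (length 2)


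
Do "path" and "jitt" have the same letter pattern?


Pattern of "path": [0, 1, 2, 3]
Pattern of "jitt": [0, 1, 2, 2]
Patterns do not match
Same pattern = No


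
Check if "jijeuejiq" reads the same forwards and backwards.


Word: "jijeuejiq"
Reversed: "qijeuejij"
Forward == Backward? jijeuejiq != qijeuejij
Palindrome = No


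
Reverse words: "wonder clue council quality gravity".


Original: "wonder clue council quality gravity"
Words (1..n): wonder | clue | council | quality | gravity
Reversed (n..1): gravity | quality | council | clue | wonder
Result = "gravity quality council clue wonder"


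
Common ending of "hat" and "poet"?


Word 1: "hat"
Word 2: "poet"
Comparing from end:
  Pos -1: 't' == 't'
  Pos -2: 'a' != 'e' (stop)
LCS = "t" (length 1)


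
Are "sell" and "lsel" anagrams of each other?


Word 1: "sell" → sorted: ells
Word 2: "lsel" → sorted: ells
Same letters? ells == ells
Anagram = Yes


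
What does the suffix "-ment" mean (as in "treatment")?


Suffix: -ment
Example: treatment (treat + -ment)
Meaning = result of action


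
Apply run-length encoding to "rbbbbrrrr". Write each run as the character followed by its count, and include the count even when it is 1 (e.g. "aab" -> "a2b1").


String: "rbbbbrrrr"
Scanning for consecutive runs:
  'r' x 1
  'b' x 4
  'r' x 4
RLE = "r1b4r4"


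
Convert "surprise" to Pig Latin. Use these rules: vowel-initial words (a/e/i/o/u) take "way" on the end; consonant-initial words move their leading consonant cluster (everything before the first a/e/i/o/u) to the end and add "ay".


Word: "surprise"
Starts with consonant(s) → move to end, add 'ay'
Consonant cluster: "s"
Pig Latin = "urprisesay"


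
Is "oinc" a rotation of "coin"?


Word: "coin", Candidate: "oinc"
Method: check if candidate is substring of word+word
"coincoin" contains "oinc"? Yes
Is rotation = Yes


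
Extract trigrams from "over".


Word: "over" (length 4)
Number of trigrams = 4 - 3 + 1 = 2
  Position 0: "ove"
  Position 1: "ver"
Trigrams = "ove", "ver"


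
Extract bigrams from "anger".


Word: "anger" (length 5)
Number of bigrams = 5 - 2 + 1 = 4
  Position 0: "an"
  Position 1: "ng"
  Position 2: "ge"
  Position 3: "er"
Bigrams = "an", "ng", "ge", "er"


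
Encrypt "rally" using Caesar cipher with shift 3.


Word: "rally"
Shift: 3
Each letter → (letter + shift) mod 26:
  'r' (17) + 3 = 20 → 'u'
  'a' (0) + 3 = 3 → 'd'
  'l' (11) + 3 = 14 → 'o'
  'l' (11) + 3 = 14 → 'o'
  'y' (24) + 3 = 1 → 'b'
Result = "udoob"


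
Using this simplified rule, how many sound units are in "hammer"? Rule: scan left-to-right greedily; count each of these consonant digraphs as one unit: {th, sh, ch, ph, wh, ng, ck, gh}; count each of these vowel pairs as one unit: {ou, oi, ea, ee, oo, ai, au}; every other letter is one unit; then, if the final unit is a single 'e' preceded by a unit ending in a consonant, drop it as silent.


Word: "hammer" (6 letters)
Left-to-right scan:
  1. 'h' (letter)
  2. 'a' (letter)
  3. 'm' (letter)
  4. 'm' (letter)
  5. 'e' (letter)
  6. 'r' (letter)
Units from scan: 6
Sound units = 6 units


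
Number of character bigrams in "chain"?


Word: "chain" (length 5)
Number of 2-grams = length - 2 + 1 = 5 - 2 + 1
= 4


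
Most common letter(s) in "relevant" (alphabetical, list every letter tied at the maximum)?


Word: "relevant"
Letter counts:
  'a': 1
  'e': 2
  'l': 1
  'n': 1
  'r': 1
  't': 1
  'v': 1
Maximum count = 2
Most frequent = 'e' (2 times each)


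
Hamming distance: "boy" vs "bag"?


Comparing character by character (same length = 3):
  Pos 0: 'b' vs 'b' =
  Pos 1: 'o' vs 'a' !=
  Pos 2: 'y' vs 'g' !=
Hamming distance = 2


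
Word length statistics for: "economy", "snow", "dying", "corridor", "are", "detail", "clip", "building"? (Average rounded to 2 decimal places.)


Lengths: "economy"=7, "snow"=4, "dying"=5, "corridor"=8, "are"=3, "detail"=6, "clip"=4, "building"=8
Sum = 45, Count = 8
Average = 45/8 = 5.63
= avg=5.63, min=3, max=8


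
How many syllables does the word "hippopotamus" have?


Word: "hippopotamus"
Syllable breakdown: hip / po / pot / a / mus
Counting: 5 parts
= 5 syllables


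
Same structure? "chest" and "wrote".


Pattern of "chest": [0, 1, 2, 3, 4]
Pattern of "wrote": [0, 1, 2, 3, 4]
Patterns match
Same pattern = Yes


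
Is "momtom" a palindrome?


Word: "momtom"
Reversed: "motmom"
Forward == Backward? momtom != motmom
Palindrome = No


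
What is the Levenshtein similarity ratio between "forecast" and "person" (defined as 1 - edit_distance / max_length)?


Word 1: "forecast" (length 8)
Word 2: "person" (length 6)
One optimal edit sequence:
  1. delete 'f'  (+1)
  2. delete 'o'  (+1)
  3. substitute 'r' -> 'p'  (+1)
  4. keep 'e'
  5. substitute 'c' -> 'r'  (+1)
  6. substitute 'a' -> 's'  (+1)
  7. substitute 's' -> 'o'  (+1)
  8. substitute 't' -> 'n'  (+1)
Edit distance = 7
Max length = max(8, 6) = 8
Similarity = 1 - 7/8
= 0.1250


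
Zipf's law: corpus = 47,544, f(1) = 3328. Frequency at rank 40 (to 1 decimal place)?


Zipf's law: f(r) = f(1) / r
f(1) = 3328
f(40) = 3328 / 40
= 83.2 occurrences


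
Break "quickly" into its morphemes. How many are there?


Word: "quickly"
Morphemes: quick / -ly
Each morpheme carries meaning
= 2 morphemes


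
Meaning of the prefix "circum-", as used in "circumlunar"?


Prefix: circum-
As in: circumlunar -> circum- + lunar
Meaning = around


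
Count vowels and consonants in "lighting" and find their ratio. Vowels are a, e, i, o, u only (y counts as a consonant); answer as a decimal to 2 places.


Word: "lighting"
Vowels (a,e,i,o,u): 2
Consonants: 6
Ratio = 2/6
= 0.33


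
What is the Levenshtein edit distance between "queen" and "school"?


Word 1: "queen" (length 5)
Word 2: "school" (length 6)
One optimal edit sequence (insert/delete/substitute each cost 1):
  1. insert 's'  (+1)
  2. substitute 'q' -> 'c'  (+1)
  3. substitute 'u' -> 'h'  (+1)
  4. substitute 'e' -> 'o'  (+1)
  5. substitute 'e' -> 'o'  (+1)
  6. substitute 'n' -> 'l'  (+1)
Total edit operations: 6
Edit distance = 6


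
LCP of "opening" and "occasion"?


Word 1: "opening"
Word 2: "occasion"
Comparing from start:
  Pos 0: 'o' == 'o'
  Pos 1: 'p' != 'c' (stop)
LCP = "o" (length 1)


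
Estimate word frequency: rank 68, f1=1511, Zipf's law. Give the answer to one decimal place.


Zipf's law: f(r) = f(1) / r
f(1) = 1511
f(68) = 1511 / 68
= 22.2 occurrences


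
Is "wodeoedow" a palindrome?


Word: "wodeoedow"
Reversed: "wodeoedow"
Forward == Backward? wodeoedow == wodeoedow
Palindrome = Yes


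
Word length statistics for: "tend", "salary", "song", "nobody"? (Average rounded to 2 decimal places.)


Lengths: "tend"=4, "salary"=6, "song"=4, "nobody"=6
Sum = 20, Count = 4
Average = 20/4 = 5.00
= avg=5.00, min=4, max=6


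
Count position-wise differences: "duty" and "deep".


Comparing character by character (same length = 4):
  Pos 0: 'd' vs 'd' =
  Pos 1: 'u' vs 'e' !=
  Pos 2: 't' vs 'e' !=
  Pos 3: 'y' vs 'p' !=
Hamming distance = 3


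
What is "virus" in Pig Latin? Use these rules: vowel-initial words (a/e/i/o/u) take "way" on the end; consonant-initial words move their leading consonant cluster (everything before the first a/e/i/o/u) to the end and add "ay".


Word: "virus"
Starts with consonant(s) → move to end, add 'ay'
Consonant cluster: "v"
Pig Latin = "irusvay"


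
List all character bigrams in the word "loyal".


Word: "loyal" (length 5)
Number of bigrams = 5 - 2 + 1 = 4
  Position 0: "lo"
  Position 1: "oy"
  Position 2: "ya"
  Position 3: "al"
Bigrams = "lo", "oy", "ya", "al"


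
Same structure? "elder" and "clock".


Pattern of "elder": [0, 1, 2, 0, 3]
Pattern of "clock": [0, 1, 2, 0, 3]
Patterns match
Same pattern = Yes


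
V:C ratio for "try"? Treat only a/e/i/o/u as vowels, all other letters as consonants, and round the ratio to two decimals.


Word: "try"
Vowels (a,e,i,o,u): 0
Consonants: 3
Ratio = 0/3
= 0.00


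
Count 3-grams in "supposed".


Word: "supposed" (length 8)
Number of 3-grams = length - 3 + 1 = 8 - 3 + 1
= 6


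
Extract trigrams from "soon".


Word: "soon" (length 4)
Number of trigrams = 4 - 3 + 1 = 2
  Position 0: "soo"
  Position 1: "oon"
Trigrams = "soo", "oon"


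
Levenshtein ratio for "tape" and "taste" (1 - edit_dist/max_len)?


Word 1: "tape" (length 4)
Word 2: "taste" (length 5)
One optimal edit sequence:
  1. keep 't'
  2. keep 'a'
  3. insert 's'  (+1)
  4. substitute 'p' -> 't'  (+1)
  5. keep 'e'
Edit distance = 2
Max length = max(4, 5) = 5
Similarity = 1 - 2/5
= 0.6000


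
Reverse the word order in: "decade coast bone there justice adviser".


Original: "decade coast bone there justice adviser"
Words (1..n): decade | coast | bone | there | justice | adviser
Reversed (n..1): adviser | justice | there | bone | coast | decade
Result = "adviser justice there bone coast decade"


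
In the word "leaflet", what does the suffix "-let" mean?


Suffix: -let
Example: leaflet = leaf + -let
Meaning = small


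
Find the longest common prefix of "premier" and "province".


Word 1: "premier"
Word 2: "province"
Comparing from start:
  Pos 0: 'p' == 'p'
  Pos 1: 'r' == 'r'
  Pos 2: 'e' != 'o' (stop)
LCP = "pr" (length 2)


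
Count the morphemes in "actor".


Word: "actor"
Morphemes: act / -or
Each morpheme carries meaning
= 2 morphemes


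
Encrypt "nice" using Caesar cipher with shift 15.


Word: "nice"
Shift: 15
Each letter → (letter + shift) mod 26:
  'n' (13) + 15 = 2 → 'c'
  'i' (8) + 15 = 23 → 'x'
  'c' (2) + 15 = 17 → 'r'
  'e' (4) + 15 = 19 → 't'
Result = "cxrt"


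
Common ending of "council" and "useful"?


Word 1: "council"
Word 2: "useful"
Comparing from end:
  Pos -1: 'l' == 'l'
  Pos -2: 'i' != 'u' (stop)
LCS = "l" (length 1)


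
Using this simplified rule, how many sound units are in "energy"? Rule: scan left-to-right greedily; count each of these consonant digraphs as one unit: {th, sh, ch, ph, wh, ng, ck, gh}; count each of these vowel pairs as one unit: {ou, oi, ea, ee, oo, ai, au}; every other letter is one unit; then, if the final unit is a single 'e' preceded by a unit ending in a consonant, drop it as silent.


Word: "energy" (6 letters)
Left-to-right scan:
  1. 'e' (letter)
  2. 'n' (letter)
  3. 'e' (letter)
  4. 'r' (letter)
  5. 'g' (letter)
  6. 'y' (letter)
Units from scan: 6
Sound units = 6 units


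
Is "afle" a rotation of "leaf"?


Word: "leaf", Candidate: "afle"
Method: check if candidate is substring of word+word
"leafleaf" contains "afle"? Yes
Is rotation = Yes


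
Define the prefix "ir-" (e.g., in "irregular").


Prefix: ir-
As in: irregular -> ir- + regular
Meaning = not


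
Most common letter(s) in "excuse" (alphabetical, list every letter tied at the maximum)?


Word: "excuse"
Letter counts:
  'c': 1
  'e': 2
  's': 1
  'u': 1
  'x': 1
Maximum count = 2
Most frequent = 'e' (2 times each)


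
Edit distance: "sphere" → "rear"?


Word 1: "sphere" (length 6)
Word 2: "rear" (length 4)
One optimal edit sequence (insert/delete/substitute each cost 1):
  1. delete 's'  (+1)
  2. delete 'p'  (+1)
  3. substitute 'h' -> 'r'  (+1)
  4. keep 'e'
  5. substitute 'r' -> 'a'  (+1)
  6. substitute 'e' -> 'r'  (+1)
Total edit operations: 5
Edit distance = 5


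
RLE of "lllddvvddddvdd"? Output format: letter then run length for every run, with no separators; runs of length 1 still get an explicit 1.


String: "lllddvvddddvdd"
Scanning for consecutive runs:
  'l' x 3
  'd' x 2
  'v' x 2
  'd' x 4
  'v' x 1
  'd' x 2
RLE = "l3d2v2d4v1d2"


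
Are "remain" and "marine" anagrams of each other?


Word 1: "remain" → sorted: aeimnr
Word 2: "marine" → sorted: aeimnr
Same letters? aeimnr == aeimnr
Anagram = Yes


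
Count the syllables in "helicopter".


Word: "helicopter"
Syllable breakdown: hel-i-cop-ter
Counting: 4 parts
= 4 syllables


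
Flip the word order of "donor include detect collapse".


Original: "donor include detect collapse"
Words (1..n): donor | include | detect | collapse
Reversed (n..1): collapse | detect | include | donor
Result = "collapse detect include donor"


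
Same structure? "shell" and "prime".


Pattern of "shell": [0, 1, 2, 3, 3]
Pattern of "prime": [0, 1, 2, 3, 4]
Patterns do not match
Same pattern = No


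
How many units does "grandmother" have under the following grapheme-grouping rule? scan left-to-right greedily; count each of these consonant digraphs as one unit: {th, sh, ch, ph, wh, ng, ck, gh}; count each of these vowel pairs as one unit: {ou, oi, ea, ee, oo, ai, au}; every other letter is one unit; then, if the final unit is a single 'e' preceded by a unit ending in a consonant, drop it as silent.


Word: "grandmother" (11 letters)
Left-to-right scan:
  1. 'g' (letter)
  2. 'r' (letter)
  3. 'a' (letter)
  4. 'n' (letter)
  5. 'd' (letter)
  6. 'm' (letter)
  7. 'o' (letter)
  8. 'th' (digraph)
  9. 'e' (letter)
  10. 'r' (letter)
Units from scan: 10
Sound units = 10 units


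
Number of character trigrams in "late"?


Word: "late" (length 4)
Number of 3-grams = length - 3 + 1 = 4 - 3 + 1
= 2


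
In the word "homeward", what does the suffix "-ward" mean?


Suffix: -ward
Example: homeward = home + -ward
Meaning = in the direction of


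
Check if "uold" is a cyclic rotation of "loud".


Word: "loud", Candidate: "uold"
Method: check if candidate is substring of word+word
"loudloud" contains "uold"? No
Is rotation = No


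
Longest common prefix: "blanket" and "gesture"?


Word 1: "blanket"
Word 2: "gesture"
Comparing from start:
  Pos 0: 'b' != 'g' (stop)
LCP = "" (length 0)


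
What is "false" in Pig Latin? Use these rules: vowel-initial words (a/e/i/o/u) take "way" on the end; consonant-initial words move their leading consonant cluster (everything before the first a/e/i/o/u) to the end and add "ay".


Word: "false"
Starts with consonant(s) → move to end, add 'ay'
Consonant cluster: "f"
Pig Latin = "alsefay"


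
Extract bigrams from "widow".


Word: "widow" (length 5)
Number of bigrams = 5 - 2 + 1 = 4
  Position 0: "wi"
  Position 1: "id"
  Position 2: "do"
  Position 3: "ow"
Bigrams = "wi", "id", "do", "ow"


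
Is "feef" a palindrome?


Word: "feef"
Reversed: "feef"
Forward == Backward? feef == feef
Palindrome = Yes


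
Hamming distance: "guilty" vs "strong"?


Comparing character by character (same length = 6):
  Pos 0: 'g' vs 's' !=
  Pos 1: 'u' vs 't' !=
  Pos 2: 'i' vs 'r' !=
  Pos 3: 'l' vs 'o' !=
  Pos 4: 't' vs 'n' !=
  Pos 5: 'y' vs 'g' !=
Hamming distance = 6


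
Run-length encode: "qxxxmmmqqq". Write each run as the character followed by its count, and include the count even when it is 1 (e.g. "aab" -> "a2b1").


String: "qxxxmmmqqq"
Scanning for consecutive runs:
  'q' x 1
  'x' x 3
  'm' x 3
  'q' x 3
RLE = "q1x3m3q3"


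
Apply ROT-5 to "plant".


Word: "plant"
Shift: 5
Each letter → (letter + shift) mod 26:
  'p' (15) + 5 = 20 → 'u'
  'l' (11) + 5 = 16 → 'q'
  'a' (0) + 5 = 5 → 'f'
  'n' (13) + 5 = 18 → 's'
  't' (19) + 5 = 24 → 'y'
Result = "uqfsy"


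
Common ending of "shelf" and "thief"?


Word 1: "shelf"
Word 2: "thief"
Comparing from end:
  Pos -1: 'f' == 'f'
  Pos -2: 'l' != 'e' (stop)
LCS = "f" (length 1)


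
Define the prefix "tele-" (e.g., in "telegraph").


Prefix: tele-
Example: telegraph = tele- + graph
Meaning = distant


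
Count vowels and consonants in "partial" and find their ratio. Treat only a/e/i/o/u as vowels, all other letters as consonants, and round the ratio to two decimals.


Word: "partial"
Vowels (a,e,i,o,u): 3
Consonants: 4
Ratio = 3/4
= 0.75


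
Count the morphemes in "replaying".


Word: "replaying"
Morphemes: re- / play / -ing
Each morpheme carries meaning
= 3 morphemes


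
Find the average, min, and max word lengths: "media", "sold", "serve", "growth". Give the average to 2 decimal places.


Lengths: "media"=5, "sold"=4, "serve"=5, "growth"=6
Sum = 20, Count = 4
Average = 20/4 = 5.00
= avg=5.00, min=4, max=6


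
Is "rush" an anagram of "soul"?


Word 1: "soul" → sorted: losu
Word 2: "rush" → sorted: hrsu
Same letters? losu != hrsu
Anagram = No


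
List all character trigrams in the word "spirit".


Word: "spirit" (length 6)
Number of trigrams = 6 - 3 + 1 = 4
  Position 0: "spi"
  Position 1: "pir"
  Position 2: "iri"
  Position 3: "rit"
Trigrams = "spi", "pir", "iri", "rit"


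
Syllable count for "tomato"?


Word: "tomato"
Syllable breakdown: to-ma-to
Counting: 3 parts
= 3 syllables


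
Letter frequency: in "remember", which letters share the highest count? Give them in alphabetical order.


Word: "remember"
Letter counts:
  'b': 1
  'e': 3
  'm': 2
  'r': 2
Maximum count = 3
Most frequent = 'e' (3 times each)


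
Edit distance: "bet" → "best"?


Word 1: "bet" (length 3)
Word 2: "best" (length 4)
One optimal edit sequence (insert/delete/substitute each cost 1):
  1. keep 'b'
  2. keep 'e'
  3. insert 's'  (+1)
  4. keep 't'
Total edit operations: 1
Edit distance = 1


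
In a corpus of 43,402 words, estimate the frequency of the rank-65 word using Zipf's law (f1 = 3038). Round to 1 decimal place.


Zipf's law: f(r) = f(1) / r
f(1) = 3038
f(65) = 3038 / 65
= 46.7 occurrences


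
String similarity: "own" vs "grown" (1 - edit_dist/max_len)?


Word 1: "own" (length 3)
Word 2: "grown" (length 5)
One optimal edit sequence:
  1. insert 'g'  (+1)
  2. insert 'r'  (+1)
  3. keep 'o'
  4. keep 'w'
  5. keep 'n'
Edit distance = 2
Max length = max(3, 5) = 5
Similarity = 1 - 2/5
= 0.6000


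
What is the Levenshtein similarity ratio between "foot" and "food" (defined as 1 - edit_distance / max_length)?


Word 1: "foot" (length 4)
Word 2: "food" (length 4)
One optimal edit sequence:
  1. keep 'f'
  2. keep 'o'
  3. keep 'o'
  4. substitute 't' -> 'd'  (+1)
Edit distance = 1
Max length = max(4, 4) = 4
Similarity = 1 - 1/4
= 0.7500


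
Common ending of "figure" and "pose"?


Word 1: "figure"
Word 2: "pose"
Comparing from end:
  Pos -1: 'e' == 'e'
  Pos -2: 'r' != 's' (stop)
LCS = "e" (length 1)


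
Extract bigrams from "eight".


Word: "eight" (length 5)
Number of bigrams = 5 - 2 + 1 = 4
  Position 0: "ei"
  Position 1: "ig"
  Position 2: "gh"
  Position 3: "ht"
Bigrams = "ei", "ig", "gh", "ht"


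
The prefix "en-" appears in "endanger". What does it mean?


Prefix: en-
As in: endanger -> en- + danger
Meaning = cause to / put into


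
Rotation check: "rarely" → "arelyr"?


Word: "rarely", Candidate: "arelyr"
Method: check if candidate is substring of word+word
"rarelyrarely" contains "arelyr"? Yes
Is rotation = Yes


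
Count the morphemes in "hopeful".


Word: "hopeful"
Morphemes: hope | -ful
Each morpheme carries meaning
= 2 morphemes


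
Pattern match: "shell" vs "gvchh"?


Pattern of "shell": [0, 1, 2, 3, 3]
Pattern of "gvchh": [0, 1, 2, 3, 3]
Patterns match
Same pattern = Yes


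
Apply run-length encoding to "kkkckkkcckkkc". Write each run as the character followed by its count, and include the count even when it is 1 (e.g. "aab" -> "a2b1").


String: "kkkckkkcckkkc"
Scanning for consecutive runs:
  'k' x 3
  'c' x 1
  'k' x 3
  'c' x 2
  'k' x 3
  'c' x 1
RLE = "k3c1k3c2k3c1"


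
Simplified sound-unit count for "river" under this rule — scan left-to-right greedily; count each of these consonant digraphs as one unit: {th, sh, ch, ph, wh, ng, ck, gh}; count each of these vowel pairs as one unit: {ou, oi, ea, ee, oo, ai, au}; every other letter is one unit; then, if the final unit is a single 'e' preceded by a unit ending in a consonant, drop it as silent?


Word: "river" (5 letters)
Left-to-right scan:
  [1] 'r' (letter)
  [2] 'i' (letter)
  [3] 'v' (letter)
  [4] 'e' (letter)
  [5] 'r' (letter)
Units from scan: 5
Sound units = 5 units


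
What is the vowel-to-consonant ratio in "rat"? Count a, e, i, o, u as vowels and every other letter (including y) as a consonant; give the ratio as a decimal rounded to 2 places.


Word: "rat"
Vowels (a,e,i,o,u): 1
Consonants: 2
Ratio = 1/2
= 0.50


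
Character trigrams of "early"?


Word: "early" (length 5)
Number of trigrams = 5 - 3 + 1 = 3
  Position 0: "ear"
  Position 1: "arl"
  Position 2: "rly"
Trigrams = "ear", "arl", "rly"


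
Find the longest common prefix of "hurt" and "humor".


Word 1: "hurt"
Word 2: "humor"
Comparing from start:
  Pos 0: 'h' == 'h'
  Pos 1: 'u' == 'u'
  Pos 2: 'r' != 'm' (stop)
LCP = "hu" (length 2)


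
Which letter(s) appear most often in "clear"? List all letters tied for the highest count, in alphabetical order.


Word: "clear"
Letter counts:
  'a': 1
  'c': 1
  'e': 1
  'l': 1
  'r': 1
Maximum count = 1
Most frequent = 'a', 'c', 'e', 'l', 'r' (1 time each)


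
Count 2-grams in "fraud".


Word: "fraud" (length 5)
Number of 2-grams = length - 2 + 1 = 5 - 2 + 1
= 4


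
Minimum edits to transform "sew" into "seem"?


Word 1: "sew" (length 3)
Word 2: "seem" (length 4)
One optimal edit sequence (insert/delete/substitute each cost 1):
  1. keep 's'
  2. insert 'e'  (+1)
  3. keep 'e'
  4. substitute 'w' -> 'm'  (+1)
Total edit operations: 2
Edit distance = 2


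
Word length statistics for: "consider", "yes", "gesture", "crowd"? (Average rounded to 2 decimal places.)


Lengths: "consider"=8, "yes"=3, "gesture"=7, "crowd"=5
Sum = 23, Count = 4
Average = 23/4 = 5.75
= avg=5.75, min=3, max=8


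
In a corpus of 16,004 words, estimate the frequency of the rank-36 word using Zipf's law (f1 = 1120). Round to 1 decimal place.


Zipf's law: f(r) = f(1) / r
f(1) = 1120
f(36) = 1120 / 36
= 31.1 occurrences


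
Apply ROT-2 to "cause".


Word: "cause"
Shift: 2
Each letter → (letter + shift) mod 26:
  'c' (2) + 2 = 4 → 'e'
  'a' (0) + 2 = 2 → 'c'
  'u' (20) + 2 = 22 → 'w'
  's' (18) + 2 = 20 → 'u'
  'e' (4) + 2 = 6 → 'g'
Result = "ecwug"


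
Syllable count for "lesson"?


Word: "lesson"
Syllable breakdown: les · son
Counting: 2 parts
= 2 syllables


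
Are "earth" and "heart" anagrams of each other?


Word 1: "earth" → sorted: aehrt
Word 2: "heart" → sorted: aehrt
Same letters? aehrt == aehrt
Anagram = Yes


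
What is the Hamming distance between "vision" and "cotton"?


Comparing character by character (same length = 6):
  Pos 0: 'v' vs 'c' !=
  Pos 1: 'i' vs 'o' !=
  Pos 2: 's' vs 't' !=
  Pos 3: 'i' vs 't' !=
  Pos 4: 'o' vs 'o' =
  Pos 5: 'n' vs 'n' =
Hamming distance = 4
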